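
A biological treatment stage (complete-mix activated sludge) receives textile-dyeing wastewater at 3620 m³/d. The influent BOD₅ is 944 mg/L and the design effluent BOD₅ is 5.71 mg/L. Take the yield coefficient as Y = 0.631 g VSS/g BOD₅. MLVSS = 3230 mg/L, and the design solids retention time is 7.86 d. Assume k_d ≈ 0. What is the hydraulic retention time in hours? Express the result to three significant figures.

τ ≈ 34.6 h

V·X = Y·Q·ΔS·θ_c gives V = 0.631 × 3620 × (944 − 5.71) × 7.86 / 3230 = 5215 m³.
HRT = V/Q = 5215 m³ / 3620 m³·d⁻¹ = 1.441 d × 24 = 34.58 h.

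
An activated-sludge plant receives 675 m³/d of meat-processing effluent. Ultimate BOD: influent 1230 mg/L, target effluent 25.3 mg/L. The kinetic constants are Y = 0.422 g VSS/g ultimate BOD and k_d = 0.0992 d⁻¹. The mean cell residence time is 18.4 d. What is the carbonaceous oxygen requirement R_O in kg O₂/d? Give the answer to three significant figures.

The observed yield is Y_obs = Y/(1 + k_d·θ_c) = 0.422 / (1 + 0.0992 × 18.4) = 0.422 / 2.825 = 0.1494 g VSS per g ultimate BOD removed.
Mass of ultimate BOD removed per day: Q(S₀ − S) = 675 × 1205 g/m³ = 813.2 kg/d.
P_X = Y_obs·Q·(S₀ − S) = 0.1494 × 813.2 = 121.5 kg VSS/d.
R_O = Q·ΔS − 1.42 P_X = 813.2 − 172.5 = 640.7 kg O₂/d.

R_O ≈ 641 kg O₂/d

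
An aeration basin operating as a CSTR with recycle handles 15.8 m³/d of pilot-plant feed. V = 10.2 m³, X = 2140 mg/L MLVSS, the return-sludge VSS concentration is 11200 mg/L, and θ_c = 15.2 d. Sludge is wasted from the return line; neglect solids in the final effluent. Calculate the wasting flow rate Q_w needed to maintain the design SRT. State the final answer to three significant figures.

θ_c = V·X/(Q_w·X_r) when wasting from the recycle, so Q_w = V·X/(θ_c·X_r) = 10.20 × 2140 / (15.2 × 11200) = 0.1282 m³/d.

Q_w ≈ 0.128 m³/d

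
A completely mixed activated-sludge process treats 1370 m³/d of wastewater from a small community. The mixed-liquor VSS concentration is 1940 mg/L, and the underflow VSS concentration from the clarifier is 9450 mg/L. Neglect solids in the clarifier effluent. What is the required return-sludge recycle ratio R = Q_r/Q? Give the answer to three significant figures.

R = Q_r/Q = X/(X_r − X) = 1940 / (9450 − 1940) = 0.2583.

R ≈ 0.258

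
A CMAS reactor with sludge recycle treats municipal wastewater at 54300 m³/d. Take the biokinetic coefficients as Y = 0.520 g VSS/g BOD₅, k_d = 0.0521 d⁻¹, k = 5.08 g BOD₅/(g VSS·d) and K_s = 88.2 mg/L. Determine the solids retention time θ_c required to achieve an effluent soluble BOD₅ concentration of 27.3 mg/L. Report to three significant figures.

θ_c ≈ 1.75 d

From 1/θ_c = Y·k·S/(K_s + S) − k_d: Y·k·S/(K_s+S) = 0.520 × 5.08 × 27.3 / (88.2 + 27.3) = 0.6244 d⁻¹.
1/θ_c = 0.6244 − 0.0521 = 0.5723 d⁻¹, so θ_c = 1.747 d.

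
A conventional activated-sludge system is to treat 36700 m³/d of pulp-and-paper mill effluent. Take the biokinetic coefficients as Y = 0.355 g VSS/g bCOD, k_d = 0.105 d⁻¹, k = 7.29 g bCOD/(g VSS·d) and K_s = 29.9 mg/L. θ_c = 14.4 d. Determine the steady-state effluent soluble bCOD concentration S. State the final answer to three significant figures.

S ≈ 2.16 mg/L

Effluent substrate depends only on kinetics and SRT: S = K_s(1 + k_d θ_c) / [θ_c(Yk − k_d) − 1] = 29.9 × (1 + 0.105 × 14.4) / [14.4 × (0.355 × 7.29 − 0.105) − 1] = 75.11 / 34.75 = 2.161 mg/L.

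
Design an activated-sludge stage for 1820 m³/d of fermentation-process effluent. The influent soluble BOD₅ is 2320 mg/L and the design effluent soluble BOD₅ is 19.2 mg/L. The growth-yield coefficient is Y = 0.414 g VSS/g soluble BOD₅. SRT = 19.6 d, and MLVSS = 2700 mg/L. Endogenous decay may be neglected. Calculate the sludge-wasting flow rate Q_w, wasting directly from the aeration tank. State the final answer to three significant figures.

With k_d = 0 the design equation reduces to V = Y Q (S₀−S) θ_c / X = 0.414 × 1820 × (2320 − 19.2) × 19.6 / 2700 = 12585 m³.
For wasting at MLVSS concentration, Q_w = V/θ_c = 12585/19.6 = 642.1 m³/d.

Q_w ≈ 642 m³/d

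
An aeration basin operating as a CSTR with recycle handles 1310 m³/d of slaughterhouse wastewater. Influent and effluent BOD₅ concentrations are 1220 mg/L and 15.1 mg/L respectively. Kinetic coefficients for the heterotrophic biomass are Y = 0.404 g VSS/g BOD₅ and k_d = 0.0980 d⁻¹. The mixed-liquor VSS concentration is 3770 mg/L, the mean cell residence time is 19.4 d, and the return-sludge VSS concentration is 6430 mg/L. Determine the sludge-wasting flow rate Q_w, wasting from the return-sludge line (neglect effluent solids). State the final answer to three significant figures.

Q_w ≈ 34.2 m³/d

Rearranging the biomass balance for a CMAS with decay, V = Y·Q·ΔS·θ_c / [X·(1+k_d θ_c)] = 0.404 × 1310 × (1220 − 15.1) × 19.4 / [3770 × (1 + 0.0980 × 19.4)] = 1.24×10^7 / 10938 = 1131 m³.
Wasting from the return line (neglecting effluent solids): Q_w = V·X / (θ_c·X_r) = 1131 × 3770 / (19.4 × 6430) = 34.18 m³/d.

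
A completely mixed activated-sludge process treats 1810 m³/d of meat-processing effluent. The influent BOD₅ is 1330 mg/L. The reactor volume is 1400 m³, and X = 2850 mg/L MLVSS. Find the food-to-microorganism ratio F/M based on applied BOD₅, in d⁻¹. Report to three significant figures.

F/M ≈ 0.603 d⁻¹

F/M = Q·S₀ / (V·X) = 1810 × 1330 / (1400 × 2850) = 0.6033 g BOD₅·(g VSS·d)⁻¹.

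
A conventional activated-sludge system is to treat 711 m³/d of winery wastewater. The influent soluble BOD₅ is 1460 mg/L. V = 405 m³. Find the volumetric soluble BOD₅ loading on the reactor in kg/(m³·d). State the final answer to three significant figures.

L_v ≈ 2.56 kg soluble BOD₅/(m³·d)

Volumetric loading L_v = Q·S₀ / V = 711 × 1460 g/m³ / 405.0 m³ = 2563 g/(m³·d) = 2.563 kg soluble BOD₅/(m³·d).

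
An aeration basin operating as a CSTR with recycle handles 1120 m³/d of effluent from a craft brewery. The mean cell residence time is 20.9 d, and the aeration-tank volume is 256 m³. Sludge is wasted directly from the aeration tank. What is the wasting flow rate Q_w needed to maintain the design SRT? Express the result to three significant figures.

Q_w ≈ 12.2 m³/d

Wasting from the aeration tank: Q_w = V / θ_c = 256.0 / 20.9 = 12.25 m³/d.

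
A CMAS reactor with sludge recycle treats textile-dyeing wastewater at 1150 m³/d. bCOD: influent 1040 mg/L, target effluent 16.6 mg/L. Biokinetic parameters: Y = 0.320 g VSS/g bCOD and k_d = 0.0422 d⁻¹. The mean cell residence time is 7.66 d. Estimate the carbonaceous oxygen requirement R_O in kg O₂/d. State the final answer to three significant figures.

Observed yield with endogenous decay: Y_obs = Y / (1 + k_d·θ_c) = 0.320 / (1 + 0.0422 × 7.66) = 0.320 / 1.323 = 0.2418 g VSS/g bCOD.
Substrate removed = Q·(S₀ − S) = 1150 m³/d × (1040 − 16.6) g/m³ = 1.18×10^6 g/d = 1177 kg/d.
Biomass synthesised: P_X = Y_obs × 1177 = 284.6 kg VSS/d.
Carbonaceous O₂ demand = substrate oxidised − cell-mass equivalent = 1177 − 1.42 × 284.6 = 772.8 kg O₂/d.

R_O ≈ 773 kg O₂/d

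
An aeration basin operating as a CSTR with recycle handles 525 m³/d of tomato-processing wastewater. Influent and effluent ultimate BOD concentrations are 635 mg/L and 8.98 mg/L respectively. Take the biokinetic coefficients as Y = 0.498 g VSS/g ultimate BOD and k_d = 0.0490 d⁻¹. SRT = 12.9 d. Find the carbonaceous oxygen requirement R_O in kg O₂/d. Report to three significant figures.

R_O ≈ 186 kg O₂/d

The observed yield is Y_obs = Y/(1 + k_d·θ_c) = 0.498 / (1 + 0.0490 × 12.9) = 0.498 / 1.632 = 0.3051 g VSS per g ultimate BOD removed.
Mass of ultimate BOD removed per day: Q(S₀ − S) = 525 × 626.0 g/m³ = 328.7 kg/d.
P_X = Y_obs·Q·(S₀ − S) = 0.3051 × 328.7 = 100.3 kg VSS/d.
R_O = Q·ΔS − 1.42 P_X = 328.7 − 142.4 = 186.3 kg O₂/d.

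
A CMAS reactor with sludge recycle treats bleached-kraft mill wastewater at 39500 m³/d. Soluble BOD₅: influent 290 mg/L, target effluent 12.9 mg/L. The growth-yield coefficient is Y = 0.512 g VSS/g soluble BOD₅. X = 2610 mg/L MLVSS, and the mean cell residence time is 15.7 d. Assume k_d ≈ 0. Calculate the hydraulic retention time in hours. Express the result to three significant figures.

Biomass mass balance (decay neglected): V·X = Y·Q·(S₀ − S)·θ_c, so V = 0.512 × 39500 × (290 − 12.9) × 15.7 / 2610 = 33710 m³.
Hydraulic retention time τ = V/Q = 33710 / 39500 = 0.8534 d = 20.48 h.

τ ≈ 20.5 h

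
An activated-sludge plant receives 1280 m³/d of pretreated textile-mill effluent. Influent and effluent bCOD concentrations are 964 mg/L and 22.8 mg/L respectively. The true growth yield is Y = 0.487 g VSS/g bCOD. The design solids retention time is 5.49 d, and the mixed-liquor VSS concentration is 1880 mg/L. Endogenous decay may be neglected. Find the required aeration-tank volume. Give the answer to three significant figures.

V ≈ 1710 m³

V·X = Y·Q·ΔS·θ_c gives V = 0.487 × 1280 × (964 − 22.8) × 5.49 / 1880 = 1713 m³.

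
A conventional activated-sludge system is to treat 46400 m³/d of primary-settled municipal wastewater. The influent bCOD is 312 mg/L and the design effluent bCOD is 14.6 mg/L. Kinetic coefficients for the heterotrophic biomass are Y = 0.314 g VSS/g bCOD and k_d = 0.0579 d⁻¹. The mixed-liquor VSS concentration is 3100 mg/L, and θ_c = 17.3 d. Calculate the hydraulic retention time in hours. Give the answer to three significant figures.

Steady-state biomass mass balance: V·X·(1 + k_d·θ_c) = Y·Q·(S₀ − S)·θ_c, so V = 0.314 × 46400 × (312 − 14.6) × 17.3 / [3100 × (1 + 0.0579 × 17.3)] = 7.5×10^7 / 6205 = 12080 m³.
τ = V/Q = 12080/46400 = 0.2604 d, or 6.248 h.

τ ≈ 6.25 h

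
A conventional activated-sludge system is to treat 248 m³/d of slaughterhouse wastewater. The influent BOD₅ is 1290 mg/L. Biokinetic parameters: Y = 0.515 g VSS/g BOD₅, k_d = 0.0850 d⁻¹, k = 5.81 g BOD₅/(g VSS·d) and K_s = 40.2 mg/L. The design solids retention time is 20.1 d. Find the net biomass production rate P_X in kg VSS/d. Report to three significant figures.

P_X ≈ 60.7 kg VSS/d

From the Monod/SRT balance for a CMAS, S = K_s·(1+k_d θ_c)/[θ_c·(Y k − k_d) − 1] = 40.2 × (1 + 0.0850 × 20.1) / [20.1 × (0.515 × 5.81 − 0.0850) − 1] = 108.9 / 57.43 = 1.896 mg/L.
Y_obs = Y / (1 + k_d θ_c) = 0.515 / (1 + 0.0850 × 20.1) = 0.515 / 2.709 = 0.1901.
Substrate removed = Q·(S₀ − S) = 248 m³/d × (1290 − 1.90) g/m³ = 3.19×10^5 g/d = 319.4 kg/d.
Net biomass production P_X = Y_obs × Q·(S₀ − S) = 0.1901 × 319.4 = 60.74 kg VSS/d.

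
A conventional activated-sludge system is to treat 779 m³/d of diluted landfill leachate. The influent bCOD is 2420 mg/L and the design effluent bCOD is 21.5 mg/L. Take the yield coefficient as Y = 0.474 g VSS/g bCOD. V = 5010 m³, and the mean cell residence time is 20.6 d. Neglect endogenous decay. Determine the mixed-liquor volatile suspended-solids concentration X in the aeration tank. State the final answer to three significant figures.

X ≈ 3640 mg/L

Without decay, X = Y Q (S₀−S) θ_c / V = 0.474 × 779 × (2420 − 21.5) × 20.6 / 5010 = 3642 mg/L.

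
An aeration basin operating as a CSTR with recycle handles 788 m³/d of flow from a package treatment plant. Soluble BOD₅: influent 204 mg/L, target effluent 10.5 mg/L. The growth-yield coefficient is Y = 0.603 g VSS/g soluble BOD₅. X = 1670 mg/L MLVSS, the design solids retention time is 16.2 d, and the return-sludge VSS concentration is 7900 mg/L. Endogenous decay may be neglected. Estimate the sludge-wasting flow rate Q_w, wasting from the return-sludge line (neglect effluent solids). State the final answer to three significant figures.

Biomass mass balance (decay neglected): V·X = Y·Q·(S₀ − S)·θ_c, so V = 0.603 × 788 × (204 − 10.5) × 16.2 / 1670 = 891.9 m³.
Wasting from the return line (neglecting effluent solids): Q_w = V·X / (θ_c·X_r) = 891.9 × 1670 / (16.2 × 7900) = 11.64 m³/d.

Q_w ≈ 11.6 m³/d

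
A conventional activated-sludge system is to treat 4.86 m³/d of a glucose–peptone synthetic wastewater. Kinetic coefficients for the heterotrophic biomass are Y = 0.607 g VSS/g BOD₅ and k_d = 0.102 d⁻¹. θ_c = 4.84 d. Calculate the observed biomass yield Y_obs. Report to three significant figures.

Y_obs ≈ 0.406 g VSS/g BOD₅

Observed yield with endogenous decay: Y_obs = Y / (1 + k_d·θ_c) = 0.607 / (1 + 0.102 × 4.84) = 0.607 / 1.494 = 0.4064 g VSS/g BOD₅.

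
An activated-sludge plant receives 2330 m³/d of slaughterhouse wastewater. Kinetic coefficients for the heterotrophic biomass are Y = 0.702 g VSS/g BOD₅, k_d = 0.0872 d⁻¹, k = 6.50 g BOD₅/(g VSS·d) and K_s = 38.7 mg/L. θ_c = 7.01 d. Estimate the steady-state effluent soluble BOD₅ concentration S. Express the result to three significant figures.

S ≈ 2.05 mg/L

For a completely mixed reactor with recycle the Lawrence–McCarty relation gives S = K_s·(1 + k_d·θ_c) / [θ_c·(Y·k − k_d) − 1] = 38.7 × (1 + 0.0872 × 7.01) / [7.01 × (0.702 × 6.50 − 0.0872) − 1] = 62.36 / 30.38 = 2.053 mg/L.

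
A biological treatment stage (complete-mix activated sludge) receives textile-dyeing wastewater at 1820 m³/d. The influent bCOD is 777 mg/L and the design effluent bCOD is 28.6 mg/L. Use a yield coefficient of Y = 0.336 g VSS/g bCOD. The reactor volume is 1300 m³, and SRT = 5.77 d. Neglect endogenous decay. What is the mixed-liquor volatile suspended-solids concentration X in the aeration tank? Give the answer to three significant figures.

X ≈ 2030 mg/L

From V·X = Y·Q·(S₀ − S)·θ_c (decay neglected): X = 0.336 × 1820 × (777 − 28.6) × 5.77 / 1300 = 2031 mg/L.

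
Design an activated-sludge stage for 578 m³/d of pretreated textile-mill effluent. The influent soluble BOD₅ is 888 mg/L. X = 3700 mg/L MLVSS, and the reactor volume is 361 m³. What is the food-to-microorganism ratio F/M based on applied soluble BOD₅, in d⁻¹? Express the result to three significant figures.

F/M = applied load / biomass = Q·S₀/(V·X) = 578 × 888 / (361.0 × 3700) = 0.3843 d⁻¹.

F/M ≈ 0.384 d⁻¹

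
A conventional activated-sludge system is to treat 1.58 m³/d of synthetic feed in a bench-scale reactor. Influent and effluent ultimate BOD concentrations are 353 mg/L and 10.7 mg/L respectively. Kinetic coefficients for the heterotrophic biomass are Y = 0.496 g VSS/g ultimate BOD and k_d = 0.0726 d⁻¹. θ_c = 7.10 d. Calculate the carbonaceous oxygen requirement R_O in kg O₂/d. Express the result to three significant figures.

The observed yield is Y_obs = Y/(1 + k_d·θ_c) = 0.496 / (1 + 0.0726 × 7.10) = 0.496 / 1.515 = 0.3273 g VSS per g ultimate BOD removed.
Mass of ultimate BOD removed per day: Q(S₀ − S) = 1.58 × 342.3 g/m³ = 0.5408 kg/d.
Biomass synthesised: P_X = Y_obs × 0.5408 = 0.1770 kg VSS/d.
R_O = Q·(S₀ − S) − 1.42·P_X = 0.5408 − 1.42 × 0.1770 = 0.2895 kg O₂/d.

R_O ≈ 0.289 kg O₂/d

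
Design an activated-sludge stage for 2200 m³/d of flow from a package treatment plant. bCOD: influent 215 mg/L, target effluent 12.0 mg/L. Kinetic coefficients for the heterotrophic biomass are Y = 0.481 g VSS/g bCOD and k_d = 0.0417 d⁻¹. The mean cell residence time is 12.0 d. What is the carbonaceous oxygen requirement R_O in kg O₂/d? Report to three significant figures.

R_O ≈ 243 kg O₂/d

The observed yield is Y_obs = Y/(1 + k_d·θ_c) = 0.481 / (1 + 0.0417 × 12.0) = 0.481 / 1.500 = 0.3206 g VSS per g bCOD removed.
Substrate removed = Q·(S₀ − S) = 2200 m³/d × (215 − 12.0) g/m³ = 4.47×10^5 g/d = 446.6 kg/d.
P_X = Y_obs·Q·(S₀ − S) = 0.3206 × 446.6 = 143.2 kg VSS/d.
R_O = Q·ΔS − 1.42 P_X = 446.6 − 203.3 = 243.3 kg O₂/d.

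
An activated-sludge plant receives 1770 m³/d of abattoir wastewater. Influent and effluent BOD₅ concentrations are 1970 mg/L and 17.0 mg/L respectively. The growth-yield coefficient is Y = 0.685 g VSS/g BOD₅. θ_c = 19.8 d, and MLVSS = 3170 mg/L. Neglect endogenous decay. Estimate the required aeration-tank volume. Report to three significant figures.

V·X = Y·Q·ΔS·θ_c gives V = 0.685 × 1770 × (1970 − 17.0) × 19.8 / 3170 = 14790 m³.

V ≈ 14800 m³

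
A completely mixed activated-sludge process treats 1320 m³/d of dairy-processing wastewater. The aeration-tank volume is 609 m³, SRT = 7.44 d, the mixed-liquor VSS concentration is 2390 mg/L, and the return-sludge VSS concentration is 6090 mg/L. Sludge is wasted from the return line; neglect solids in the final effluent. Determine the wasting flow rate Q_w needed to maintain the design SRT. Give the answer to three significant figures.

Q_w ≈ 32.1 m³/d

Wasting from the return line (neglecting effluent solids): Q_w = V·X / (θ_c·X_r) = 609.0 × 2390 / (7.44 × 6090) = 32.12 m³/d.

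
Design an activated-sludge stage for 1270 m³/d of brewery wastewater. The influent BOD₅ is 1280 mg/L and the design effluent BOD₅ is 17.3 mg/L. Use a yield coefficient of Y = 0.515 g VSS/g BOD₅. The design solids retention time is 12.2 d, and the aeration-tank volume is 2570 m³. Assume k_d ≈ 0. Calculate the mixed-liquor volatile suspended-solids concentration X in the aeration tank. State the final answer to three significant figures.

From V·X = Y·Q·(S₀ − S)·θ_c (decay neglected): X = 0.515 × 1270 × (1280 − 17.3) × 12.2 / 2570 = 3920 mg/L.

X ≈ 3920 mg/L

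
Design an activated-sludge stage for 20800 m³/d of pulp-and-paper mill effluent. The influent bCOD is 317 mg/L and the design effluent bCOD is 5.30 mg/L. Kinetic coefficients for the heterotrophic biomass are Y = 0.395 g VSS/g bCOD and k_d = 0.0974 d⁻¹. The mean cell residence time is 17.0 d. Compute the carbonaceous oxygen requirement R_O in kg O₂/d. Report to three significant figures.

R_O ≈ 5110 kg O₂/d

Correct the yield for decay: Y_obs = Y/(1 + k_d θ_c) = 0.395 / (1 + 0.0974 × 17.0) = 0.395 / 2.656 = 0.1487.
Q·(S₀ − S) = 20800 × (317 − 5.30) × 10⁻³ = 6483 kg/d removed.
Biomass synthesised: P_X = Y_obs × 6483 = 964.3 kg VSS/d.
R_O = Q·ΔS − 1.42 P_X = 6483 − 1369 = 5114 kg O₂/d.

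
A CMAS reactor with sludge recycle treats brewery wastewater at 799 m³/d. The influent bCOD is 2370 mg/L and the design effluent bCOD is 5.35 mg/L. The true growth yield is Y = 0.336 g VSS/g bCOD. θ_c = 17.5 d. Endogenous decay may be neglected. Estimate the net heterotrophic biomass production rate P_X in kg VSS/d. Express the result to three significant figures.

P_X ≈ 635 kg VSS/d

Since k_d ≈ 0, Y_obs = Y = 0.336 g VSS/g bCOD.
Mass of bCOD removed per day: Q(S₀ − S) = 799 × 2365 g/m³ = 1889 kg/d.
Biomass produced: P_X = Y_obs·Q·ΔS = 0.3360 × 1889 ≈ 634.8 kg VSS/d.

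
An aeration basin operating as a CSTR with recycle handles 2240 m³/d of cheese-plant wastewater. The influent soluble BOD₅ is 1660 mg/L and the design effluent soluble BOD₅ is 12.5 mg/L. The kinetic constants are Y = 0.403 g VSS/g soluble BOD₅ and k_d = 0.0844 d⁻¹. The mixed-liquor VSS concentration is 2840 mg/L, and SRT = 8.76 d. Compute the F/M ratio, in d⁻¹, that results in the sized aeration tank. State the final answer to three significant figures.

Steady-state biomass mass balance: V·X·(1 + k_d·θ_c) = Y·Q·(S₀ − S)·θ_c, so V = 0.403 × 2240 × (1660 − 12.5) × 8.76 / [2840 × (1 + 0.0844 × 8.76)] = 1.3×10^7 / 4940 = 2637 m³.
F/M = Q·S₀ / (V·X) = 2240 × 1660 / (2637 × 2840) = 0.4964 g soluble BOD₅·(g VSS·d)⁻¹.

F/M ≈ 0.496 d⁻¹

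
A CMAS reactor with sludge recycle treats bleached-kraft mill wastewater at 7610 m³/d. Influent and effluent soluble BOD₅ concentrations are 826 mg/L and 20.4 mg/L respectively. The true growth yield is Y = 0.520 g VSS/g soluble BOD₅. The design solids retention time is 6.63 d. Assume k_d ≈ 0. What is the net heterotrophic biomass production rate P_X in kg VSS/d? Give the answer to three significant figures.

No decay correction is needed, so Y_obs = Y = 0.520.
Mass of soluble BOD₅ removed per day: Q(S₀ − S) = 7610 × 805.6 g/m³ = 6131 kg/d.
So the net sludge growth is P_X = 0.5200 × 6131 = 3188 kg VSS/d.

P_X ≈ 3190 kg VSS/d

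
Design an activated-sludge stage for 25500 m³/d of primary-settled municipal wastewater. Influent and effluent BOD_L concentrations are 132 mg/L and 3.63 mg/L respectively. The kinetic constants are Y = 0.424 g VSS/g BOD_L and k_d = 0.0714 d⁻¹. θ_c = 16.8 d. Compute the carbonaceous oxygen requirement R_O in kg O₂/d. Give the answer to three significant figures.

R_O ≈ 2380 kg O₂/d

Correct the yield for decay: Y_obs = Y/(1 + k_d θ_c) = 0.424 / (1 + 0.0714 × 16.8) = 0.424 / 2.200 = 0.1928.
Q·(S₀ − S) = 25500 × (132 − 3.63) × 10⁻³ = 3273 kg/d removed.
Biomass synthesised: P_X = Y_obs × 3273 = 631.0 kg VSS/d.
Carbonaceous O₂ demand = substrate oxidised − cell-mass equivalent = 3273 − 1.42 × 631.0 = 2377 kg O₂/d.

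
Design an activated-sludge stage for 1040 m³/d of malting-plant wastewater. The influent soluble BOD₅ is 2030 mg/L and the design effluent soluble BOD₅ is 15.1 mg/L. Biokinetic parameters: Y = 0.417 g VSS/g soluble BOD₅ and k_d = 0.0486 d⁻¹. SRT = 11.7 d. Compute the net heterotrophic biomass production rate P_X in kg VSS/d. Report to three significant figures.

P_X ≈ 557 kg VSS/d

The observed yield is Y_obs = Y/(1 + k_d·θ_c) = 0.417 / (1 + 0.0486 × 11.7) = 0.417 / 1.569 = 0.2658 g VSS per g soluble BOD₅ removed.
Mass of soluble BOD₅ removed per day: Q(S₀ − S) = 1040 × 2015 g/m³ = 2095 kg/d.
Net biomass production P_X = Y_obs × Q·(S₀ − S) = 0.2658 × 2095 = 557.1 kg VSS/d.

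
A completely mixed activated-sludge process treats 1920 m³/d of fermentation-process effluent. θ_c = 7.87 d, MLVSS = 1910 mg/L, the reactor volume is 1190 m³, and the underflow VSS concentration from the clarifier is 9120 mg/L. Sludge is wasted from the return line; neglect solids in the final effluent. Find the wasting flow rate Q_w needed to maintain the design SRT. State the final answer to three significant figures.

Wasting from the return line (neglecting effluent solids): Q_w = V·X / (θ_c·X_r) = 1190 × 1910 / (7.87 × 9120) = 31.67 m³/d.

Q_w ≈ 31.7 m³/d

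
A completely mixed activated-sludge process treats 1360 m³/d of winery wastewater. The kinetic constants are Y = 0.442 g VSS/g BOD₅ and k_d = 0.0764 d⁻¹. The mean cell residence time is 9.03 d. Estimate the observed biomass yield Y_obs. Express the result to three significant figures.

Y_obs = Y / (1 + k_d θ_c) = 0.442 / (1 + 0.0764 × 9.03) = 0.442 / 1.690 = 0.2616.

Y_obs ≈ 0.262 g VSS/g BOD₅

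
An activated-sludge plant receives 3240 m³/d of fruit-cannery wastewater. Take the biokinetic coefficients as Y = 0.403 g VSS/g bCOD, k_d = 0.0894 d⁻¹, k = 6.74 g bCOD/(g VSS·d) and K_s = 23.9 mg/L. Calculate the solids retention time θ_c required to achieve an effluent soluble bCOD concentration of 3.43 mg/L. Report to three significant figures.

At the target effluent, Y k S/(K_s+S) = 0.403×6.74×3.43/27.33 = 0.3409 d⁻¹.
1/θ_c = 0.3409 − 0.0894 = 0.2515 d⁻¹, so θ_c = 3.976 d.

θ_c ≈ 3.98 d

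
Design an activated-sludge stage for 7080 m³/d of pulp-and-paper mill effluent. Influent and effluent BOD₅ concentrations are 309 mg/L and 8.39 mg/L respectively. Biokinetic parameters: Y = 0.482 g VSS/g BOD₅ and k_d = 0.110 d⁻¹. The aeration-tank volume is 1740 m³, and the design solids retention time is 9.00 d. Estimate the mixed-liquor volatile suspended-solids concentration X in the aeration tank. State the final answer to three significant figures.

X ≈ 2670 mg/L

X = Y·Q·ΔS·θ_c / [V·(1 + k_d θ_c)] = 0.482 × 7080 × (309 − 8.39) × 9.00 / [1740 × (1 + 0.110 × 9.00)] = 2666 mg/L.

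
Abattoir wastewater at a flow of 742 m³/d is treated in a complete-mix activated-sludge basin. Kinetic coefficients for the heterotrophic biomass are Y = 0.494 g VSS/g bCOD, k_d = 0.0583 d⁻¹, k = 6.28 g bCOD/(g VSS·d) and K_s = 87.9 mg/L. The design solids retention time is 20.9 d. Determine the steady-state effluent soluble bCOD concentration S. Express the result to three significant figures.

S ≈ 3.11 mg/L

From the Monod/SRT balance for a CMAS, S = K_s·(1+k_d θ_c)/[θ_c·(Y k − k_d) − 1] = 87.9 × (1 + 0.0583 × 20.9) / [20.9 × (0.494 × 6.28 − 0.0583) − 1] = 195.0 / 62.62 = 3.114 mg/L.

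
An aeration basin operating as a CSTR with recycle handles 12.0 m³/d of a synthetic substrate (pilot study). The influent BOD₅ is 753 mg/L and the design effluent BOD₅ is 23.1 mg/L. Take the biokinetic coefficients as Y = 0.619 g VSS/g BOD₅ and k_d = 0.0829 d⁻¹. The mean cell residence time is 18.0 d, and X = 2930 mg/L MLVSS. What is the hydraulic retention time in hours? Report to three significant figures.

Steady-state biomass mass balance: V·X·(1 + k_d·θ_c) = Y·Q·(S₀ − S)·θ_c, so V = 0.619 × 12.0 × (753 − 23.1) × 18.0 / [2930 × (1 + 0.0829 × 18.0)] = 9.76×10^4 / 7302 = 13.36 m³.
Hydraulic retention time τ = V/Q = 13.36 / 12.0 = 1.114 d = 26.73 h.

τ ≈ 26.7 h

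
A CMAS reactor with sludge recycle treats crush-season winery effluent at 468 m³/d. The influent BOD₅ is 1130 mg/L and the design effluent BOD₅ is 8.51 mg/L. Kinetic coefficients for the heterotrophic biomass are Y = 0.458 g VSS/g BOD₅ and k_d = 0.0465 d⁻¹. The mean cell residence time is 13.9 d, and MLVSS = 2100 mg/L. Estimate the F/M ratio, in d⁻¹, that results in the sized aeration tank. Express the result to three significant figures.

F/M ≈ 0.261 d⁻¹

Steady-state biomass mass balance: V·X·(1 + k_d·θ_c) = Y·Q·(S₀ − S)·θ_c, so V = 0.458 × 468 × (1130 − 8.51) × 13.9 / [2100 × (1 + 0.0465 × 13.9)] = 3.34×10^6 / 3457 = 966.5 m³.
F/M = applied load / biomass = Q·S₀/(V·X) = 468 × 1130 / (966.5 × 2100) = 0.2606 d⁻¹.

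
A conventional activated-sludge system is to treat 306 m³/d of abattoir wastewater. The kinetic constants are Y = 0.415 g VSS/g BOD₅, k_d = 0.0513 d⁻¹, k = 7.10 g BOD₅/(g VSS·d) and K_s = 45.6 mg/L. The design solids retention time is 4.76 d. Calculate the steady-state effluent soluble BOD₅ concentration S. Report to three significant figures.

S ≈ 4.44 mg/L

From the Monod/SRT balance for a CMAS, S = K_s·(1+k_d θ_c)/[θ_c·(Y k − k_d) − 1] = 45.6 × (1 + 0.0513 × 4.76) / [4.76 × (0.415 × 7.10 − 0.0513) − 1] = 56.73 / 12.78 = 4.439 mg/L.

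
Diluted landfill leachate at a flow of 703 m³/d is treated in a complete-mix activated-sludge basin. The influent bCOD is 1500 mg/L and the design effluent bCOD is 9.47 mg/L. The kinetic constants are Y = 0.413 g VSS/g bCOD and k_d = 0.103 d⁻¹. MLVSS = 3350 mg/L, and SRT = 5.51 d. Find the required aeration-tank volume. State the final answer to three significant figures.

Steady-state biomass mass balance: V·X·(1 + k_d·θ_c) = Y·Q·(S₀ − S)·θ_c, so V = 0.413 × 703 × (1500 − 9.47) × 5.51 / [3350 × (1 + 0.103 × 5.51)] = 2.38×10^6 / 5251 = 454.1 m³.

V ≈ 454 m³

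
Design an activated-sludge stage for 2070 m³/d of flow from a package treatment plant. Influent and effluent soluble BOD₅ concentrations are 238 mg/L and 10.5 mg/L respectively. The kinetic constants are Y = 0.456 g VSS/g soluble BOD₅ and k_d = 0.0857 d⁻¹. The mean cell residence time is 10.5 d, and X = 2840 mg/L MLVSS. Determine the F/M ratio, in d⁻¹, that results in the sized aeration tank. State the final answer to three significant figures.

Steady-state biomass mass balance: V·X·(1 + k_d·θ_c) = Y·Q·(S₀ − S)·θ_c, so V = 0.456 × 2070 × (238 − 10.5) × 10.5 / [2840 × (1 + 0.0857 × 10.5)] = 2.25×10^6 / 5396 = 417.9 m³.
Food-to-microorganism ratio F/M = Q S₀ / (V X) = 2070 × 238 / (417.9 × 2840) = 0.4151 d⁻¹.

F/M ≈ 0.415 d⁻¹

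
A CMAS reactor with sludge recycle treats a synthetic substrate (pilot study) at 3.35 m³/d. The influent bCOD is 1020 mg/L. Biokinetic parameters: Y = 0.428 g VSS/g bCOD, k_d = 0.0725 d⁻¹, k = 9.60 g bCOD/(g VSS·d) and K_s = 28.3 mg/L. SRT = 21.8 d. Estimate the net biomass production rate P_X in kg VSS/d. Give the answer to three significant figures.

P_X ≈ 0.566 kg VSS/d

From the Monod/SRT balance for a CMAS, S = K_s·(1+k_d θ_c)/[θ_c·(Y k − k_d) − 1] = 28.3 × (1 + 0.0725 × 21.8) / [21.8 × (0.428 × 9.60 − 0.0725) − 1] = 73.03 / 86.99 = 0.8395 mg/L.
Observed yield with endogenous decay: Y_obs = Y / (1 + k_d·θ_c) = 0.428 / (1 + 0.0725 × 21.8) = 0.428 / 2.580 = 0.1659 g VSS/g bCOD.
Mass of bCOD removed per day: Q(S₀ − S) = 3.35 × 1019 g/m³ = 3.414 kg/d.
P_X = Y_obs · Q(S₀ − S) = 0.1659 × 3.414 = 0.5663 kg VSS/d.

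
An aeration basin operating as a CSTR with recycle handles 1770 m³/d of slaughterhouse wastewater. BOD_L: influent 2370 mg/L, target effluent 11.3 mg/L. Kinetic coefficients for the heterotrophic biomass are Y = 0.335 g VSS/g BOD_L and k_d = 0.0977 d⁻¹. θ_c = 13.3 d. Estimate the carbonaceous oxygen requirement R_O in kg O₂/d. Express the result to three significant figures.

The observed yield is Y_obs = Y/(1 + k_d·θ_c) = 0.335 / (1 + 0.0977 × 13.3) = 0.335 / 2.299 = 0.1457 g VSS per g BOD_L removed.
Substrate removed = Q·(S₀ − S) = 1770 m³/d × (2370 − 11.3) g/m³ = 4.17×10^6 g/d = 4175 kg/d.
P_X = Y_obs·Q·(S₀ − S) = 0.1457 × 4175 = 608.2 kg VSS/d.
Carbonaceous O₂ demand = substrate oxidised − cell-mass equivalent = 4175 − 1.42 × 608.2 = 3311 kg O₂/d.

R_O ≈ 3310 kg O₂/d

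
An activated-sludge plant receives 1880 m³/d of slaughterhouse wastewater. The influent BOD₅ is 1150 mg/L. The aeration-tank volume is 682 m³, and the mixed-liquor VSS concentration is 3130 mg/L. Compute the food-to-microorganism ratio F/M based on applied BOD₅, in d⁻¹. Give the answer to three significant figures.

Food-to-microorganism ratio F/M = Q S₀ / (V X) = 1880 × 1150 / (682.0 × 3130) = 1.013 d⁻¹.

F/M ≈ 1.01 d⁻¹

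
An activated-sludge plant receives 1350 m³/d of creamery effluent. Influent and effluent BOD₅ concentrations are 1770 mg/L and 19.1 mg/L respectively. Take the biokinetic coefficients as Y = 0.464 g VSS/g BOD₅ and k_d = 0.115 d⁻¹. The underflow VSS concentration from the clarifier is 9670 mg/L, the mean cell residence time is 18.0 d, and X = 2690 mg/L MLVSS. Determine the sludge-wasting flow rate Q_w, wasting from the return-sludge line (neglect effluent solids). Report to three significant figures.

Steady-state biomass mass balance: V·X·(1 + k_d·θ_c) = Y·Q·(S₀ − S)·θ_c, so V = 0.464 × 1350 × (1770 − 19.1) × 18.0 / [2690 × (1 + 0.115 × 18.0)] = 1.97×10^7 / 8258 = 2391 m³.
Q_w = (V·X)/(θ_c X_r) = 2391 × 2690 / (18.0 × 9670) = 36.94 m³/d.

Q_w ≈ 36.9 m³/d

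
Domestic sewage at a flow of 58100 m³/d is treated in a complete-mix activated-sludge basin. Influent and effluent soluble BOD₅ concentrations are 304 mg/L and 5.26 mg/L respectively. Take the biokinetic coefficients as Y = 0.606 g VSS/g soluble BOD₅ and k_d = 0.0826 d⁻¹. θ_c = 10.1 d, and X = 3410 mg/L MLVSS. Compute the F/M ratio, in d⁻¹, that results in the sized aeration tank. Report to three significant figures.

F/M ≈ 0.305 d⁻¹

From the SRT design equation V = Y Q (S₀−S) θ_c / [X (1 + k_d θ_c)] = 0.606 × 58100 × (304 − 5.26) × 10.1 / [3410 × (1 + 0.0826 × 10.1)] = 1.06×10^8 / 6255 = 16984 m³.
F/M = Q·S₀ / (V·X) = 58100 × 304 / (16984 × 3410) = 0.3050 g soluble BOD₅·(g VSS·d)⁻¹.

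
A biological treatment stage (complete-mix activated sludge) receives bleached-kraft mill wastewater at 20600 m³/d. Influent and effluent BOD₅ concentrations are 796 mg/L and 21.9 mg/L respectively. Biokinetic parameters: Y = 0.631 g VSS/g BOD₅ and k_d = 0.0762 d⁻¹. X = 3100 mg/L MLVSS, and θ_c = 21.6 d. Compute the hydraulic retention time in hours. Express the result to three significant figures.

From the SRT design equation V = Y Q (S₀−S) θ_c / [X (1 + k_d θ_c)] = 0.631 × 20600 × (796 − 21.9) × 21.6 / [3100 × (1 + 0.0762 × 21.6)] = 2.17×10^8 / 8202 = 26498 m³.
Hydraulic retention time τ = V/Q = 26498 / 20600 = 1.286 d = 30.87 h.

τ ≈ 30.9 h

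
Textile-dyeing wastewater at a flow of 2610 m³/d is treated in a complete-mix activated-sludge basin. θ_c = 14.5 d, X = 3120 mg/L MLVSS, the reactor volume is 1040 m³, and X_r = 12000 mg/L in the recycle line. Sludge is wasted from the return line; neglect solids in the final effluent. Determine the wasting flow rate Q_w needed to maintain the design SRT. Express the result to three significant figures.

Wasting from the return line (neglecting effluent solids): Q_w = V·X / (θ_c·X_r) = 1040 × 3120 / (14.5 × 12000) = 18.65 m³/d.

Q_w ≈ 18.6 m³/d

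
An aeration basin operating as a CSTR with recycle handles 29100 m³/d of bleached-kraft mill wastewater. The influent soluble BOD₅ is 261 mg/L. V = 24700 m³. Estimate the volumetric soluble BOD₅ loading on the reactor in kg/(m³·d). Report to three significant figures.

L_v ≈ 0.307 kg soluble BOD₅/(m³·d)

Volumetric loading L_v = Q·S₀ / V = 29100 × 261 g/m³ / 24700 m³ = 307.5 g/(m³·d) = 0.3075 kg soluble BOD₅/(m³·d).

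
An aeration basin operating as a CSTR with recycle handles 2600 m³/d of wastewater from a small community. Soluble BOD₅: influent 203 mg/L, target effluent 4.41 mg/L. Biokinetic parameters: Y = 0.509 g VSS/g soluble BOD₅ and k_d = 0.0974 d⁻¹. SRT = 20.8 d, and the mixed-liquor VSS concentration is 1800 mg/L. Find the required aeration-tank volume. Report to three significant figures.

Steady-state biomass mass balance: V·X·(1 + k_d·θ_c) = Y·Q·(S₀ − S)·θ_c, so V = 0.509 × 2600 × (203 − 4.41) × 20.8 / [1800 × (1 + 0.0974 × 20.8)] = 5.47×10^6 / 5447 = 1004 m³.

V ≈ 1000 m³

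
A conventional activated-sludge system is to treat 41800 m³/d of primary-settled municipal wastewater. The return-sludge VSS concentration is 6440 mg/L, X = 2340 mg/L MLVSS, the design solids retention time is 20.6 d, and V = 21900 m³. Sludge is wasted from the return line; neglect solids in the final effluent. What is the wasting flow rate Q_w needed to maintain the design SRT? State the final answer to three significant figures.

Wasting from the return line (neglecting effluent solids): Q_w = V·X / (θ_c·X_r) = 21900 × 2340 / (20.6 × 6440) = 386.3 m³/d.

Q_w ≈ 386 m³/d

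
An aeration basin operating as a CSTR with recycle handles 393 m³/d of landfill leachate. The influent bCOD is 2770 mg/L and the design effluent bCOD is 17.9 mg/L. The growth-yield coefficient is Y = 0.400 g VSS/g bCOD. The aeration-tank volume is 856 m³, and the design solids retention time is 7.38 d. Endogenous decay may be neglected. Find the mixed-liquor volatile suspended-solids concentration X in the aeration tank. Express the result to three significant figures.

X ≈ 3730 mg/L

X = Y·Q·ΔS·θ_c / V = 0.400 × 393 × (2770 − 17.9) × 7.38 / 856 = 3730 mg/L.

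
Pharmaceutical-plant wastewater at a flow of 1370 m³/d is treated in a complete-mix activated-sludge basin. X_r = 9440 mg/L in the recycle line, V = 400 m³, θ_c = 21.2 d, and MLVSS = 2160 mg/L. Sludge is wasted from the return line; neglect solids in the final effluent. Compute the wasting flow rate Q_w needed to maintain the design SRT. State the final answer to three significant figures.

Q_w ≈ 4.32 m³/d

θ_c = V·X/(Q_w·X_r) when wasting from the recycle, so Q_w = V·X/(θ_c·X_r) = 400.0 × 2160 / (21.2 × 9440) = 4.317 m³/d.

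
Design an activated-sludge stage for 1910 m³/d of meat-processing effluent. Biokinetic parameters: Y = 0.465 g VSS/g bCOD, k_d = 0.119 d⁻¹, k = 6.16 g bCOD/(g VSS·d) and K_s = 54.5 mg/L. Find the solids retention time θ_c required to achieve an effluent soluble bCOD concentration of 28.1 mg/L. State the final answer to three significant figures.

θ_c ≈ 1.17 d

Specific growth rate at S = 28.1 mg/L: μ = YkS/(K_s+S) = 0.465·6.16·28.1/(54.5+28.1) = 0.9745 d⁻¹.
θ_c = 1/(μ − k_d) = 1/(0.9745 − 0.119) = 1/0.8555 = 1.169 d.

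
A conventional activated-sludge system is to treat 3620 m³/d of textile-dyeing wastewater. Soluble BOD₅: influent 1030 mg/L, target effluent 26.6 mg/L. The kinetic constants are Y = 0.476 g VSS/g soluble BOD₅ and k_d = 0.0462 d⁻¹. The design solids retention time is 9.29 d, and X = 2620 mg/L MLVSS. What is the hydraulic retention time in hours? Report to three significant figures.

Rearranging the biomass balance for a CMAS with decay, V = Y·Q·ΔS·θ_c / [X·(1+k_d θ_c)] = 0.476 × 3620 × (1030 − 26.6) × 9.29 / [2620 × (1 + 0.0462 × 9.29)] = 1.61×10^7 / 3744 = 4290 m³.
Hydraulic retention time τ = V/Q = 4290 / 3620 = 1.185 d = 28.44 h.

τ ≈ 28.4 h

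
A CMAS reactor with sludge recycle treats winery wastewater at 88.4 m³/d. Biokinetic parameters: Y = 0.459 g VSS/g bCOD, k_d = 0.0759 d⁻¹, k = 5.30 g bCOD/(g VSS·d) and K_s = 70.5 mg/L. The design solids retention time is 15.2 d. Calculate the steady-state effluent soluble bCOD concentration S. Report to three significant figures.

From the Monod/SRT balance for a CMAS, S = K_s·(1+k_d θ_c)/[θ_c·(Y k − k_d) − 1] = 70.5 × (1 + 0.0759 × 15.2) / [15.2 × (0.459 × 5.30 − 0.0759) − 1] = 151.8 / 34.82 = 4.360 mg/L.

S ≈ 4.36 mg/L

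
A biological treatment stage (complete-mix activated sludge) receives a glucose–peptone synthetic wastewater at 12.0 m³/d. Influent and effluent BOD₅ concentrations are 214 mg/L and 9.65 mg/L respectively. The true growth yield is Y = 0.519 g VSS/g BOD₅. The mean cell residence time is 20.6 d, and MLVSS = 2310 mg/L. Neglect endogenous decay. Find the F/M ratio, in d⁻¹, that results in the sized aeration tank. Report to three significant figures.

F/M ≈ 0.0980 d⁻¹

Biomass mass balance (decay neglected): V·X = Y·Q·(S₀ − S)·θ_c, so V = 0.519 × 12.0 × (214 − 9.65) × 20.6 / 2310 = 11.35 m³.
Food-to-microorganism ratio F/M = Q S₀ / (V X) = 12.0 × 214 / (11.35 × 2310) = 0.09795 d⁻¹.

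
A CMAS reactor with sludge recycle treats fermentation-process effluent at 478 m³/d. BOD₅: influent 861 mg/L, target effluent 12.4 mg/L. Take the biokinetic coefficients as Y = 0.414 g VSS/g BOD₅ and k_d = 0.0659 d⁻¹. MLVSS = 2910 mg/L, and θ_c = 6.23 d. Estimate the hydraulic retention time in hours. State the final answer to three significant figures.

Steady-state biomass mass balance: V·X·(1 + k_d·θ_c) = Y·Q·(S₀ − S)·θ_c, so V = 0.414 × 478 × (861 − 12.4) × 6.23 / [2910 × (1 + 0.0659 × 6.23)] = 1.05×10^6 / 4105 = 254.9 m³.
HRT = V/Q = 254.9 m³ / 478 m³·d⁻¹ = 0.5332 d × 24 = 12.80 h.

τ ≈ 12.8 h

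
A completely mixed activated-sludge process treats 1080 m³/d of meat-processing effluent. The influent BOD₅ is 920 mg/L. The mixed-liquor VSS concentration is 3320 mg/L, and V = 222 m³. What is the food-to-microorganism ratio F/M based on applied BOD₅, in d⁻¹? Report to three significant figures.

F/M = Q·S₀ / (V·X) = 1080 × 920 / (222.0 × 3320) = 1.348 g BOD₅·(g VSS·d)⁻¹.

F/M ≈ 1.35 d⁻¹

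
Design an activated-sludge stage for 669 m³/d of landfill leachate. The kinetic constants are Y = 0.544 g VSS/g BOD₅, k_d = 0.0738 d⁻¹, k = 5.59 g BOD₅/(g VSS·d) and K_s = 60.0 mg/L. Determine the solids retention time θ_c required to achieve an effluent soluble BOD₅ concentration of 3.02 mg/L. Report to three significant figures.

Specific growth rate at S = 3.02 mg/L: μ = YkS/(K_s+S) = 0.544·5.59·3.02/(60.0+3.02) = 0.1457 d⁻¹.
1/θ_c = 0.1457 − 0.0738 = 0.07193 d⁻¹, so θ_c = 13.90 d.

θ_c ≈ 13.9 d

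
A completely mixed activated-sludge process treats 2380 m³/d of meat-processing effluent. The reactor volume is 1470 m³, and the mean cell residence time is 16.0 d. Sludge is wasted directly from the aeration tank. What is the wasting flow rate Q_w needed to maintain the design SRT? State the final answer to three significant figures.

For wasting at MLVSS concentration, Q_w = V/θ_c = 1470/16.0 = 91.88 m³/d.

Q_w ≈ 91.9 m³/d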